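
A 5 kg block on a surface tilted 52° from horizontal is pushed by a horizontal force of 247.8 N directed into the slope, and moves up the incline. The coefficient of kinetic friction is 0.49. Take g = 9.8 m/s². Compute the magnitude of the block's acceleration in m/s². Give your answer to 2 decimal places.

The horizontal push has components F cos 52° = 247.8 × 0.6157 = 152.570 N up the incline and F sin 52° = 247.8 × 0.7880 = 195.266 N pressing into the surface.
The normal force is therefore N = mg cos 52° + F sin 52° = 30.169 + 195.266 = 225.435 N, and kinetic friction down the slope is μN = 0.49 × 225.435 = 110.463 N.
Along the incline: F cos 52° − mg sin 52° − μN = ma, so 152.570 − 38.612 − 110.463 = 5 a, giving a = 0.6990 m/s².

0.70 m/s²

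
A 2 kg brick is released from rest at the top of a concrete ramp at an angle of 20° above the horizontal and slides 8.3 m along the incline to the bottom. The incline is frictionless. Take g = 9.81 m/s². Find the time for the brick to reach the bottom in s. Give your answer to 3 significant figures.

2.22 s

The weight component along the incline is mg sin 20° = 6.710 N and the normal force is N = mg cos 20° = 18.437 N.
With no friction, a = g sin 20° = 3.3552 m/s².
Starting from rest, L = ½at², so t = √(2L/a) = √(2 × 8.3 / 3.3552) = 2.2243 s.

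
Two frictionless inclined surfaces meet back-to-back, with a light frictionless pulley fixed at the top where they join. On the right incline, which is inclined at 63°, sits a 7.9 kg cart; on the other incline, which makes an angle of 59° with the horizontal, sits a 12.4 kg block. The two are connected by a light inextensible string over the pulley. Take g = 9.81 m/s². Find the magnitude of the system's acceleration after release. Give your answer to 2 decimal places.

Resolve each weight along its own incline: the 7.9 kg mass has component 7.9 × 9.81 × sin 63° = 69.052 N down its slope, and the 12.4 kg mass has 12.4 × 9.81 × sin 59° = 104.269 N down its slope.
The 12.4 kg side's 104.269 N exceeds the other side's 69.052 N, so that mass slides down and the 7.9 kg mass slides up. Taking that direction as positive, Newton's second law for the whole system gives 104.269 − 69.052 = (7.9 + 12.4) a, so a = 35.217 / 20.3 = 1.7348 m/s².

1.73 m/s²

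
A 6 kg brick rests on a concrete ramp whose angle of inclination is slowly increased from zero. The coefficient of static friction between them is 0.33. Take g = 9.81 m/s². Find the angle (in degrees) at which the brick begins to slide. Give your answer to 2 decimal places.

At the threshold of sliding, static friction is at its maximum μ_s N and exactly balances the weight component along the incline: mg sin θ = μ_s mg cos θ.
Hence tan θ = μ_s = 0.33, so θ = arctan(0.33) = 18.2629°.

18.26°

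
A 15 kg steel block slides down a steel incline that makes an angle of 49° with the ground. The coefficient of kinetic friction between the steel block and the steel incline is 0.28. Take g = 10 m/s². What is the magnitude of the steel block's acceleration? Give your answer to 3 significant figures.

5.71 m/s²

Resolving the weight along the incline: the component pulling the steel block down the slope is mg sin 49° = 15 × 10 × 0.7547 = 113.205 N, and the normal force is N = mg cos 49° = 15 × 10 × 0.6561 = 98.415 N.
Kinetic friction acts up the slope with magnitude f = μN = 0.28 × 98.415 = 27.556 N.
Net force along the incline is 113.205 − 27.556 = 85.649 N, so a = 85.649 / 15 = 5.7099 m/s².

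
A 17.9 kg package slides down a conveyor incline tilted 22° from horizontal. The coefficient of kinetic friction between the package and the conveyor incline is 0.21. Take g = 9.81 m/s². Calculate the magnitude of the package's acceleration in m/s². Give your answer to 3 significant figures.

1.76 m/s²

Resolving the weight along the incline: the component pulling the package down the slope is mg sin 22° = 17.9 × 9.81 × 0.3746 = 65.779 N, and the normal force is N = mg cos 22° = 17.9 × 9.81 × 0.9272 = 162.815 N.
Kinetic friction acts up the slope with magnitude f = μN = 0.21 × 162.815 = 34.191 N.
Net force along the incline is 65.779 − 34.191 = 31.588 N, so a = 31.588 / 17.9 = 1.7647 m/s².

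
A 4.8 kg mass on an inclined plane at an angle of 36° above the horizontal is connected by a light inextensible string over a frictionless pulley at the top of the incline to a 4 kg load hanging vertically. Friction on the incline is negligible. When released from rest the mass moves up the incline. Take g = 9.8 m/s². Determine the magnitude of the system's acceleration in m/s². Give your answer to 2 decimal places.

1.31 m/s²

For the mass on the incline: the weight component along the slope is m₁g sin 36° = 4.8 × 9.8 × 0.5878 = 27.650 N and the normal force is N = m₁g cos 36° = 38.056 N.
Newton's second law for the mass (up-slope positive): T − 27.650 = 4.8 a. For the hanging load (downward positive): 4 × 9.8 − T = 4 a.
Adding the two equations eliminates T: 11.550 = 8.8 a, so a = 1.3125 m/s².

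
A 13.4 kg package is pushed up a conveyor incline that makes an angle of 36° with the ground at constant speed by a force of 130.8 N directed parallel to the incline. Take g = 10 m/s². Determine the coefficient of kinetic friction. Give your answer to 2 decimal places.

At constant speed ΣF = 0 along the incline. The applied 130.8 N acts up the slope; the weight component mg sin 36° = 78.763 N and kinetic friction μN both act down the slope.
So 130.8 = 78.763 + μ × 108.408, giving μ = (130.8 − 78.763) / 108.408 = 0.4800.

0.48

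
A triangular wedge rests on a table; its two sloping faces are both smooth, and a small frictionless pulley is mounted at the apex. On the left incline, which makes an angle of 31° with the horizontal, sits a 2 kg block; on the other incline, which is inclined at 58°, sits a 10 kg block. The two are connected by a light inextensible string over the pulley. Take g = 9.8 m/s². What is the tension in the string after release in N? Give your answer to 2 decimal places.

22.26 N

Resolve each weight along its own incline: the 2 kg mass has component 2 × 9.8 × sin 31° = 10.095 N down its slope, and the 10 kg mass has 10 × 9.8 × sin 58° = 83.109 N down its slope.
The 10 kg side's 83.109 N exceeds the other side's 10.095 N, so that mass slides down and the 2 kg mass slides up. Taking that direction as positive, Newton's second law for the whole system gives 83.109 − 10.095 = (2 + 10) a, so a = 73.014 / 12 = 6.0845 m/s².
For the 2 kg mass (up-slope positive): T − 10.095 = 2 × 6.0845, so T = 22.264 N.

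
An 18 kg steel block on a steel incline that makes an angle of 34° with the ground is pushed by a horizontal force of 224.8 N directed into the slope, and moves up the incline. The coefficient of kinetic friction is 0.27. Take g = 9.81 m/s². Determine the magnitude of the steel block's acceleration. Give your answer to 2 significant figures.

The horizontal push has components F cos 34° = 224.8 × 0.8290 = 186.359 N up the incline and F sin 34° = 224.8 × 0.5592 = 125.708 N pressing into the surface.
The normal force is therefore N = mg cos 34° + F sin 34° = 146.385 + 125.708 = 272.093 N, and kinetic friction down the slope is μN = 0.27 × 272.093 = 73.465 N.
Along the incline: F cos 34° − mg sin 34° − μN = ma, so 186.359 − 98.744 − 73.465 = 18 a, giving a = 0.7861 m/s².

0.79 m/s²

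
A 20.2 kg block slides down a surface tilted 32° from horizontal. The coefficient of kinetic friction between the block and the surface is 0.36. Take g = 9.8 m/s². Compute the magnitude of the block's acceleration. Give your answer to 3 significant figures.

2.20 m/s²

Resolving the weight along the incline: the component pulling the block down the slope is mg sin 32° = 20.2 × 9.8 × 0.5299 = 104.899 N, and the normal force is N = mg cos 32° = 20.2 × 9.8 × 0.8480 = 167.870 N.
Kinetic friction acts up the slope with magnitude f = μN = 0.36 × 167.870 = 60.433 N.
Net force along the incline is 104.899 − 60.433 = 44.466 N, so a = 44.466 / 20.2 = 2.2013 m/s².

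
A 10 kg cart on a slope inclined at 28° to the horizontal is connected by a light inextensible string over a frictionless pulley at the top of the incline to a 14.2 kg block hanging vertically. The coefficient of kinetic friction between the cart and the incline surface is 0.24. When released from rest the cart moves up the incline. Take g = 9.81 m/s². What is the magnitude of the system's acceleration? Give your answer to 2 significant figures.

3.0 m/s²

For the cart on the incline: the weight component along the slope is m₁g sin 28° = 10 × 9.81 × 0.4695 = 46.058 N and the normal force is N = m₁g cos 28° = 86.617 N.
Kinetic friction opposes the cart's motion up the incline: f = μN = 0.24 × 86.617 = 20.788 N acting down the slope.
Newton's second law for the cart (up-slope positive): T − 46.058 − 20.788 = 10 a. For the hanging block (downward positive): 14.2 × 9.81 − T = 14.2 a.
Adding the two equations eliminates T: 72.456 = 24.2 a, so a = 2.9940 m/s².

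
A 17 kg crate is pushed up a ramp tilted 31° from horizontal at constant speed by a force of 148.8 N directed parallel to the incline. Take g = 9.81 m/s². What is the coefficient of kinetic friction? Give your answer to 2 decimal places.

0.44

At constant speed ΣF = 0 along the incline. The applied 148.8 N acts up the slope; the weight component mg sin 31° = 85.893 N and kinetic friction μN both act down the slope.
So 148.8 = 85.893 + μ × 142.950, giving μ = (148.8 − 85.893) / 142.950 = 0.4401.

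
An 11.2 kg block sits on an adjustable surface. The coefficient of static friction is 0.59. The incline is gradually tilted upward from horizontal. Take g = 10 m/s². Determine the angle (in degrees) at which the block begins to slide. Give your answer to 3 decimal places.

30.541°

At the threshold of sliding, static friction is at its maximum μ_s N and exactly balances the weight component along the incline: mg sin θ = μ_s mg cos θ.
Hence tan θ = μ_s = 0.59, so θ = arctan(0.59) = 30.5406°.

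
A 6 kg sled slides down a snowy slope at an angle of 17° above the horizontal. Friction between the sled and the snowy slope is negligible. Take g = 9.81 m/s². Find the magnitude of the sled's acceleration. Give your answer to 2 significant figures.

2.9 m/s²

Resolving the weight along the incline: the component pulling the sled down the slope is mg sin 17° = 6 × 9.81 × 0.2924 = 17.211 N, and the normal force is N = mg cos 17° = 6 × 9.81 × 0.9563 = 56.288 N.
With no friction the net force along the incline is 17.211 N, so a = g sin 17° = 17.211 / 6 = 2.8685 m/s².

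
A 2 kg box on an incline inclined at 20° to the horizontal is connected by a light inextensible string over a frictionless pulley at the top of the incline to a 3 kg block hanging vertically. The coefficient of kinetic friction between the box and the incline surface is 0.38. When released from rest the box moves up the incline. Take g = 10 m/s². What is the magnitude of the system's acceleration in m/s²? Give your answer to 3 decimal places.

3.204 m/s²

For the box on the incline: the weight component along the slope is m₁g sin 20° = 2 × 10 × 0.3420 = 6.840 N and the normal force is N = m₁g cos 20° = 18.794 N.
Kinetic friction opposes the box's motion up the incline: f = μN = 0.38 × 18.794 = 7.142 N acting down the slope.
Newton's second law for the box (up-slope positive): T − 6.840 − 7.142 = 2 a. For the hanging block (downward positive): 3 × 10 − T = 3 a.
Adding the two equations eliminates T: 16.018 = 5 a, so a = 3.2036 m/s².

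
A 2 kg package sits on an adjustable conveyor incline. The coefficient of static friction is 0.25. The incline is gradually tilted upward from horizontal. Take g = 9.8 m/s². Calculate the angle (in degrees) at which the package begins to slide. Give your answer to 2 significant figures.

14°

At the threshold of sliding, static friction is at its maximum μ_s N and exactly balances the weight component along the incline: mg sin θ = μ_s mg cos θ.
Hence tan θ = μ_s = 0.25, so θ = arctan(0.25) = 14.0362°.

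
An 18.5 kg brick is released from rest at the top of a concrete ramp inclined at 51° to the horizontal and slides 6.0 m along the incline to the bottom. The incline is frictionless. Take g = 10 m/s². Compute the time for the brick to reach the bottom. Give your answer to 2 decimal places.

1.24 s

The weight component along the incline is mg sin 51° = 143.772 N and the normal force is N = mg cos 51° = 116.424 N.
With no friction, a = g sin 51° = 7.7715 m/s².
Starting from rest, L = ½at², so t = √(2L/a) = √(2 × 6.0 / 7.7715) = 1.2426 s.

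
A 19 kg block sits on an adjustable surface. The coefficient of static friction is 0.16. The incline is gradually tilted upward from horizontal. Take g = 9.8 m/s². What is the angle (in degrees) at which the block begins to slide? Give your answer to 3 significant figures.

9.09°

At the threshold of sliding, static friction is at its maximum μ_s N and exactly balances the weight component along the incline: mg sin θ = μ_s mg cos θ.
Hence tan θ = μ_s = 0.16, so θ = arctan(0.16) = 9.0903°.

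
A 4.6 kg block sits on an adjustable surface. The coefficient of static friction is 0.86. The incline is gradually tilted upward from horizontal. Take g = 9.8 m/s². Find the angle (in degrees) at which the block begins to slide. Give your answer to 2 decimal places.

40.70°

At the threshold of sliding, static friction is at its maximum μ_s N and exactly balances the weight component along the incline: mg sin θ = μ_s mg cos θ.
Hence tan θ = μ_s = 0.86, so θ = arctan(0.86) = 40.6955°.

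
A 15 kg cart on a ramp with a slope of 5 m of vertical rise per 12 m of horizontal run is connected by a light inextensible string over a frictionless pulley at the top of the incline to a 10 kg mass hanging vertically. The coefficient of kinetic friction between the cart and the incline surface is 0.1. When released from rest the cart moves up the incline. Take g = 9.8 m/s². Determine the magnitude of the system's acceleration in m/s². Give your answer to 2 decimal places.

1.12 m/s²

For the cart on the incline: the weight component along the slope is m₁g sin 22.62° = 15 × 9.8 × 0.3846 = 56.536 N and the normal force is N = m₁g cos 22.62° = 135.692 N.
Kinetic friction opposes the cart's motion up the incline: f = μN = 0.1 × 135.692 = 13.569 N acting down the slope.
Newton's second law for the cart (up-slope positive): T − 56.536 − 13.569 = 15 a. For the hanging mass (downward positive): 10 × 9.8 − T = 10 a.
Adding the two equations eliminates T: 27.895 = 25 a, so a = 1.1158 m/s².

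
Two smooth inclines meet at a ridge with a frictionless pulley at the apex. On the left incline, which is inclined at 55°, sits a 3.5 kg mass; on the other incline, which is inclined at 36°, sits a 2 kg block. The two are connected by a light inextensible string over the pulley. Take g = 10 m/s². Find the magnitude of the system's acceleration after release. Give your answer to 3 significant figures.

3.08 m/s²

Resolve each weight along its own incline: the 3.5 kg mass has component 3.5 × 10 × sin 55° = 28.670 N down its slope, and the 2 kg mass has 2 × 10 × sin 36° = 11.756 N down its slope.
The 3.5 kg side's 28.670 N exceeds the other side's 11.756 N, so that mass slides down and the 2 kg mass slides up. Taking that direction as positive, Newton's second law for the whole system gives 28.670 − 11.756 = (3.5 + 2) a, so a = 16.914 / 5.5 = 3.0753 m/s².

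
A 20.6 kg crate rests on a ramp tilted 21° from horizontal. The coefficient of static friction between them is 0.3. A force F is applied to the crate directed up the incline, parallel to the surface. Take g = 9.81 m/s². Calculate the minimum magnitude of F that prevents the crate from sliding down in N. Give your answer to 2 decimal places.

15.82 N

The normal force is N = mg cos 21° = 188.664 N. With F at its minimum the crate is on the verge of sliding down, so static friction is at its maximum μ_s N = 0.3 × 188.664 = 56.599 N and acts up the slope.
Equilibrium along the incline: F + μ_s N = mg sin 21°, so F = 72.421 − 56.599 = 15.822 N.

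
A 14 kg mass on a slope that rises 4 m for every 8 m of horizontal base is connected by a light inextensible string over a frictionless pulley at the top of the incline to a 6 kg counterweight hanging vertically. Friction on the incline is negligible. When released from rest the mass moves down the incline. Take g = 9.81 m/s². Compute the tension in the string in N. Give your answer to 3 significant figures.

59.6 N

For the mass on the incline: the weight component along the slope is m₁g sin 26.57° = 14 × 9.81 × 0.4472 = 61.418 N and the normal force is N = m₁g cos 26.57° = 122.841 N.
Newton's second law for the mass (down-slope positive): 61.418 − T = 14 a. For the hanging counterweight (upward positive): T − 6 × 9.81 = 6 a.
Adding the two equations eliminates T: 2.558 = 20 a, so a = 0.1279 m/s².
Then from the hanging counterweight's equation, T = 6 × (9.81 + 0.1279) = 59.627 N.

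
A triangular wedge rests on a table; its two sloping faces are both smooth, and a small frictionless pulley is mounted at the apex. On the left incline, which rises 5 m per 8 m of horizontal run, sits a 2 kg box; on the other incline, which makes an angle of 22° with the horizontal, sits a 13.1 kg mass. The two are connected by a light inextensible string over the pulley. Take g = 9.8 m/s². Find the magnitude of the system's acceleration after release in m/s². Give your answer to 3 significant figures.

2.50 m/s²

Resolve each weight along its own incline: the 2 kg mass has component 2 × 9.8 × sin 32.01° = 10.388 N down its slope, and the 13.1 kg mass has 13.1 × 9.8 × sin 22° = 48.092 N down its slope.
The 13.1 kg side's 48.092 N exceeds the other side's 10.388 N, so that mass slides down and the 2 kg mass slides up. Taking that direction as positive, Newton's second law for the whole system gives 48.092 − 10.388 = (2 + 13.1) a, so a = 37.704 / 15.1 = 2.4970 m/s².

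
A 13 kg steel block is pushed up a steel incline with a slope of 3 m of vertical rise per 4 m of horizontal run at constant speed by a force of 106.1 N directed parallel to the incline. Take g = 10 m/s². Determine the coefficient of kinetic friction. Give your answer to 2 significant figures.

0.27

At constant speed ΣF = 0 along the incline. The applied 106.1 N acts up the slope; the weight component mg sin 36.87° = 78.000 N and kinetic friction μN both act down the slope.
So 106.1 = 78.000 + μ × 104.000, giving μ = (106.1 − 78.000) / 104.000 = 0.2702.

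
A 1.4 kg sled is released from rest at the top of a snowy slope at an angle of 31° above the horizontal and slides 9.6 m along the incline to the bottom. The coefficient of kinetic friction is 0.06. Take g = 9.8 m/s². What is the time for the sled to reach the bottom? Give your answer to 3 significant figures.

The weight component along the incline is mg sin 31° = 7.066 N and the normal force is N = mg cos 31° = 11.760 N.
Friction up the slope is f = μN = 0.06 × 11.760 = 0.706 N, so the net downslope force is 7.066 − 0.706 = 6.360 N and a = 6.360 / 1.4 = 4.5429 m/s².
Starting from rest, L = ½at², so t = √(2L/a) = √(2 × 9.6 / 4.5429) = 2.0558 s.

2.06 s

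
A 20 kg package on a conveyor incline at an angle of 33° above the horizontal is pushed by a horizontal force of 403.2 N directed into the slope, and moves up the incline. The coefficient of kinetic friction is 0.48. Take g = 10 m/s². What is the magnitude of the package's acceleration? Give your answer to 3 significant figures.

The horizontal push has components F cos 33° = 403.2 × 0.8387 = 338.164 N up the incline and F sin 33° = 403.2 × 0.5446 = 219.583 N pressing into the surface.
The normal force is therefore N = mg cos 33° + F sin 33° = 167.740 + 219.583 = 387.323 N, and kinetic friction down the slope is μN = 0.48 × 387.323 = 185.915 N.
Along the incline: F cos 33° − mg sin 33° − μN = ma, so 338.164 − 108.920 − 185.915 = 20 a, giving a = 2.1664 m/s².

2.17 m/s²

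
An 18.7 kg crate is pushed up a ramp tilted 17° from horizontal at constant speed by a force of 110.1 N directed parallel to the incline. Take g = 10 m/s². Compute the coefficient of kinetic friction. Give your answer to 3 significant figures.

At constant speed ΣF = 0 along the incline. The applied 110.1 N acts up the slope; the weight component mg sin 17° = 54.674 N and kinetic friction μN both act down the slope.
So 110.1 = 54.674 + μ × 178.829, giving μ = (110.1 − 54.674) / 178.829 = 0.3099.

0.310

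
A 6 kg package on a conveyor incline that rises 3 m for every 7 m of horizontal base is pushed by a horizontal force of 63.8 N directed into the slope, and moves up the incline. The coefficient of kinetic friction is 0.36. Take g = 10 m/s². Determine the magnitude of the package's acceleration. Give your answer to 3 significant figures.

1.02 m/s²

The horizontal push has components F cos 23.20° = 63.8 × 0.9191 = 58.639 N up the incline and F sin 23.20° = 63.8 × 0.3939 = 25.131 N pressing into the surface.
The normal force is therefore N = mg cos 23.20° + F sin 23.20° = 55.146 + 25.131 = 80.277 N, and kinetic friction down the slope is μN = 0.36 × 80.277 = 28.900 N.
Along the incline: F cos 23.20° − mg sin 23.20° − μN = ma, so 58.639 − 23.634 − 28.900 = 6 a, giving a = 1.0175 m/s².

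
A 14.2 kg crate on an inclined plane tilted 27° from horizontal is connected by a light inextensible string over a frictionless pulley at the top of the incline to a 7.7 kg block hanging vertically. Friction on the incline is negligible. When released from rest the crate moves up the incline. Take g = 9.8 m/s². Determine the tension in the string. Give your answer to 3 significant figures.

71.1 N

For the crate on the incline: the weight component along the slope is m₁g sin 27° = 14.2 × 9.8 × 0.4540 = 63.179 N and the normal force is N = m₁g cos 27° = 123.992 N.
Newton's second law for the crate (up-slope positive): T − 63.179 = 14.2 a. For the hanging block (downward positive): 7.7 × 9.8 − T = 7.7 a.
Adding the two equations eliminates T: 12.281 = 21.9 a, so a = 0.5608 m/s².
Then from the hanging block's equation, T = 7.7 × (9.8 − 0.5608) = 71.142 N.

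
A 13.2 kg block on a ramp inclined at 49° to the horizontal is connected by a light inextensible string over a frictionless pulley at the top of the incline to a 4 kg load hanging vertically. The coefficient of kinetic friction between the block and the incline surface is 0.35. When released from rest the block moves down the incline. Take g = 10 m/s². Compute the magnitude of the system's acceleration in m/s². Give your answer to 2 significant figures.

1.7 m/s²

For the block on the incline: the weight component along the slope is m₁g sin 49° = 13.2 × 10 × 0.7547 = 99.620 N and the normal force is N = m₁g cos 49° = 86.600 N.
Kinetic friction opposes the block's motion down the incline: f = μN = 0.35 × 86.600 = 30.310 N acting up the slope.
Newton's second law for the block (down-slope positive): 99.620 − 30.310 − T = 13.2 a. For the hanging load (upward positive): T − 4 × 10 = 4 a.
Adding the two equations eliminates T: 29.310 = 17.2 a, so a = 1.7041 m/s².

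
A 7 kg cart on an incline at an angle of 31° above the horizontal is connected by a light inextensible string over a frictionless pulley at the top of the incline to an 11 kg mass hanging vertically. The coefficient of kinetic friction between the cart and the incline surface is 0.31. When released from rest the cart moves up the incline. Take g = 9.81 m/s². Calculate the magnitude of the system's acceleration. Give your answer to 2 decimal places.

For the cart on the incline: the weight component along the slope is m₁g sin 31° = 7 × 9.81 × 0.5150 = 35.365 N and the normal force is N = m₁g cos 31° = 58.862 N.
Kinetic friction opposes the cart's motion up the incline: f = μN = 0.31 × 58.862 = 18.247 N acting down the slope.
Newton's second law for the cart (up-slope positive): T − 35.365 − 18.247 = 7 a. For the hanging mass (downward positive): 11 × 9.81 − T = 11 a.
Adding the two equations eliminates T: 54.298 = 18 a, so a = 3.0166 m/s².

3.02 m/s²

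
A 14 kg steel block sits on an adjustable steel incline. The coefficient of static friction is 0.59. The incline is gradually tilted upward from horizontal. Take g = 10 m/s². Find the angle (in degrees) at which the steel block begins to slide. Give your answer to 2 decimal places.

At the threshold of sliding, static friction is at its maximum μ_s N and exactly balances the weight component along the incline: mg sin θ = μ_s mg cos θ.
Hence tan θ = μ_s = 0.59, so θ = arctan(0.59) = 30.5406°.

30.54°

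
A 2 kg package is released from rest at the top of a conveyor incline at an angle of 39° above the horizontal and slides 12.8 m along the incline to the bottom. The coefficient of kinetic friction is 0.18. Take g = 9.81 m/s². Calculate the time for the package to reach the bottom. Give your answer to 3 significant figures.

2.31 s

The weight component along the incline is mg sin 39° = 12.347 N and the normal force is N = mg cos 39° = 15.248 N.
Friction up the slope is f = μN = 0.18 × 15.248 = 2.745 N, so the net downslope force is 12.347 − 2.745 = 9.602 N and a = 9.602 / 2 = 4.8010 m/s².
Starting from rest, L = ½at², so t = √(2L/a) = √(2 × 12.8 / 4.8010) = 2.3092 s.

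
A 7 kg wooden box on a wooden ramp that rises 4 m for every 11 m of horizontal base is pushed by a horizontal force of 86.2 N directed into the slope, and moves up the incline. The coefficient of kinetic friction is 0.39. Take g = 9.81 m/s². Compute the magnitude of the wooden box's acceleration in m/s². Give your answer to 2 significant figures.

3.0 m/s²

The horizontal push has components F cos 19.98° = 86.2 × 0.9398 = 81.011 N up the incline and F sin 19.98° = 86.2 × 0.3417 = 29.455 N pressing into the surface.
The normal force is therefore N = mg cos 19.98° + F sin 19.98° = 64.536 + 29.455 = 93.991 N, and kinetic friction down the slope is μN = 0.39 × 93.991 = 36.656 N.
Along the incline: F cos 19.98° − mg sin 19.98° − μN = ma, so 81.011 − 23.465 − 36.656 = 7 a, giving a = 2.9843 m/s².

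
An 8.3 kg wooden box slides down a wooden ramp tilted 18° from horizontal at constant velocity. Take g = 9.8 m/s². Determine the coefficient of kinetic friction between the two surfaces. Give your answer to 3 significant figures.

At constant velocity the net force along the incline is zero: mg sin 18° = μ mg cos 18°.
So μ = tan 18° = 0.3090 / 0.9511 = 0.3249.

0.325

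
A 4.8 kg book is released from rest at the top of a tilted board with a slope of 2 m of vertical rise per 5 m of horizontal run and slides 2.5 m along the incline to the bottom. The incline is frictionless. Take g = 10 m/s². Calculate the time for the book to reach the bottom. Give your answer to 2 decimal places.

1.16 s

The weight component along the incline is mg sin 21.80° = 17.827 N and the normal force is N = mg cos 21.80° = 44.567 N.
With no friction, a = g sin 21.80° = 3.7139 m/s².
Starting from rest, L = ½at², so t = √(2L/a) = √(2 × 2.5 / 3.7139) = 1.1603 s.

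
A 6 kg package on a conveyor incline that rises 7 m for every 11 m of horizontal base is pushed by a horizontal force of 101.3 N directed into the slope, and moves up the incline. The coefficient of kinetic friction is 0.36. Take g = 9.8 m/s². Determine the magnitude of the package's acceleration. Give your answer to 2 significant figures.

2.7 m/s²

The horizontal push has components F cos 32.47° = 101.3 × 0.8437 = 85.467 N up the incline and F sin 32.47° = 101.3 × 0.5369 = 54.388 N pressing into the surface.
The normal force is therefore N = mg cos 32.47° + F sin 32.47° = 49.610 + 54.388 = 103.998 N, and kinetic friction down the slope is μN = 0.36 × 103.998 = 37.439 N.
Along the incline: F cos 32.47° − mg sin 32.47° − μN = ma, so 85.467 − 31.570 − 37.439 = 6 a, giving a = 2.7430 m/s².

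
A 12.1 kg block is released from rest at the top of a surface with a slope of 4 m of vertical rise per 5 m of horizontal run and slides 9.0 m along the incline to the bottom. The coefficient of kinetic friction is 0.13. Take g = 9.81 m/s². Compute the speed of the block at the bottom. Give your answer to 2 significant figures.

The weight component along the incline is mg sin 38.66° = 74.152 N and the normal force is N = mg cos 38.66° = 92.690 N.
Friction up the slope is f = μN = 0.13 × 92.690 = 12.050 N, so the net downslope force is 74.152 − 12.050 = 62.102 N and a = 62.102 / 12.1 = 5.1324 m/s².
Starting from rest over a distance of 9.0 m, v² = 2aL = 2 × 5.1324 × 9.0 = 92.3832, so v = 9.6116 m/s.

9.6 m/s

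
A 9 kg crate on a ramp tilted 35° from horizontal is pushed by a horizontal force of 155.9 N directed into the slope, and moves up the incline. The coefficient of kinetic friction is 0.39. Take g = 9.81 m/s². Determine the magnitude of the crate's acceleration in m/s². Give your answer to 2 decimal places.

1.55 m/s²

The horizontal push has components F cos 35° = 155.9 × 0.8192 = 127.713 N up the incline and F sin 35° = 155.9 × 0.5736 = 89.424 N pressing into the surface.
The normal force is therefore N = mg cos 35° + F sin 35° = 72.327 + 89.424 = 161.751 N, and kinetic friction down the slope is μN = 0.39 × 161.751 = 63.083 N.
Along the incline: F cos 35° − mg sin 35° − μN = ma, so 127.713 − 50.643 − 63.083 = 9 a, giving a = 1.5541 m/s².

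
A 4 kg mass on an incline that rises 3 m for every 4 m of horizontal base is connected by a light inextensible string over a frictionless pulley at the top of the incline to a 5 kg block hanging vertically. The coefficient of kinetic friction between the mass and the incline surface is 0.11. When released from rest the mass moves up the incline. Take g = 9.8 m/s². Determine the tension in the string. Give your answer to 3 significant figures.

For the mass on the incline: the weight component along the slope is m₁g sin 36.87° = 4 × 9.8 × 0.6000 = 23.520 N and the normal force is N = m₁g cos 36.87° = 31.360 N.
Kinetic friction opposes the mass's motion up the incline: f = μN = 0.11 × 31.360 = 3.450 N acting down the slope.
Newton's second law for the mass (up-slope positive): T − 23.520 − 3.450 = 4 a. For the hanging block (downward positive): 5 × 9.8 − T = 5 a.
Adding the two equations eliminates T: 22.030 = 9 a, so a = 2.4478 m/s².
Then from the hanging block's equation, T = 5 × (9.8 − 2.4478) = 36.761 N.

36.8 N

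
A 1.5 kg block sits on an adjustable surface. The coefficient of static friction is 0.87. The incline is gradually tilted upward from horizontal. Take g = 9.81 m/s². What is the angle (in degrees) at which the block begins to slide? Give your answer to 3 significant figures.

At the threshold of sliding, static friction is at its maximum μ_s N and exactly balances the weight component along the incline: mg sin θ = μ_s mg cos θ.
Hence tan θ = μ_s = 0.87, so θ = arctan(0.87) = 41.0233°.

41.0°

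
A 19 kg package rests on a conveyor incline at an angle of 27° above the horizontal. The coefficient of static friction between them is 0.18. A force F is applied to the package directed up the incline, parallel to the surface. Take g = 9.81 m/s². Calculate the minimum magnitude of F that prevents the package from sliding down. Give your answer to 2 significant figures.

The normal force is N = mg cos 27° = 166.075 N. With F at its minimum the package is on the verge of sliding down, so static friction is at its maximum μ_s N = 0.18 × 166.075 = 29.893 N and acts up the slope.
Equilibrium along the incline: F + μ_s N = mg sin 27°, so F = 84.619 − 29.893 = 54.726 N.

55 N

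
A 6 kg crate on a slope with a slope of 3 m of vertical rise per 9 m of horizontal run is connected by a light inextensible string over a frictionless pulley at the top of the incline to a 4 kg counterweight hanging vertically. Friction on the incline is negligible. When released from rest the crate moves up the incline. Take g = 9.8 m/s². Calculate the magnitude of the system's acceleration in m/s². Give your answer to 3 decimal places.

2.061 m/s²

For the crate on the incline: the weight component along the slope is m₁g sin 18.43° = 6 × 9.8 × 0.3162 = 18.593 N and the normal force is N = m₁g cos 18.43° = 55.783 N.
Newton's second law for the crate (up-slope positive): T − 18.593 = 6 a. For the hanging counterweight (downward positive): 4 × 9.8 − T = 4 a.
Adding the two equations eliminates T: 20.607 = 10 a, so a = 2.0607 m/s².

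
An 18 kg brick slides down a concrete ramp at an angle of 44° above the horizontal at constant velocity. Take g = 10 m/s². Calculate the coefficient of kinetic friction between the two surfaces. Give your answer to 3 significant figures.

0.966

At constant velocity the net force along the incline is zero: mg sin 44° = μ mg cos 44°.
So μ = tan 44° = 0.6947 / 0.7193 = 0.9658.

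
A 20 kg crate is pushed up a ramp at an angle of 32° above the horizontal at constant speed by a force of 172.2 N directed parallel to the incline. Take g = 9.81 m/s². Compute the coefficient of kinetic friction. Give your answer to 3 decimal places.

At constant speed ΣF = 0 along the incline. The applied 172.2 N acts up the slope; the weight component mg sin 32° = 103.970 N and kinetic friction μN both act down the slope.
So 172.2 = 103.970 + μ × 166.387, giving μ = (172.2 − 103.970) / 166.387 = 0.4101.

0.410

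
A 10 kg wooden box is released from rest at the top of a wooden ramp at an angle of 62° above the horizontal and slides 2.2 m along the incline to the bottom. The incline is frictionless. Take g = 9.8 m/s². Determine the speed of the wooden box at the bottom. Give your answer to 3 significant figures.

6.17 m/s

The weight component along the incline is mg sin 62° = 86.529 N and the normal force is N = mg cos 62° = 46.008 N.
With no friction, a = g sin 62° = 8.6529 m/s².
Starting from rest over a distance of 2.2 m, v² = 2aL = 2 × 8.6529 × 2.2 = 38.0728, so v = 6.1703 m/s.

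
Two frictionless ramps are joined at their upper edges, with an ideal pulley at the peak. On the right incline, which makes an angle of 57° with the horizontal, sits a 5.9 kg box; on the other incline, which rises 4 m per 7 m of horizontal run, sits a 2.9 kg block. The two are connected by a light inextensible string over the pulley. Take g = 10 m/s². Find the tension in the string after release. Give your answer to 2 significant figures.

Resolve each weight along its own incline: the 5.9 kg mass has component 5.9 × 10 × sin 57° = 49.482 N down its slope, and the 2.9 kg mass has 2.9 × 10 × sin 29.74° = 14.388 N down its slope.
The 5.9 kg side's 49.482 N exceeds the other side's 14.388 N, so that mass slides down and the 2.9 kg mass slides up. Taking that direction as positive, Newton's second law for the whole system gives 49.482 − 14.388 = (5.9 + 2.9) a, so a = 35.094 / 8.8 = 3.9880 m/s².
For the 2.9 kg mass (up-slope positive): T − 14.388 = 2.9 × 3.9880, so T = 25.953 N.

26 N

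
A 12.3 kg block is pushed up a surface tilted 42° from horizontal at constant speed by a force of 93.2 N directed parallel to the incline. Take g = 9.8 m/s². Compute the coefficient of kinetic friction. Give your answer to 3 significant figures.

0.140

At constant speed ΣF = 0 along the incline. The applied 93.2 N acts up the slope; the weight component mg sin 42° = 80.657 N and kinetic friction μN both act down the slope.
So 93.2 = 80.657 + μ × 89.579, giving μ = (93.2 − 80.657) / 89.579 = 0.1400.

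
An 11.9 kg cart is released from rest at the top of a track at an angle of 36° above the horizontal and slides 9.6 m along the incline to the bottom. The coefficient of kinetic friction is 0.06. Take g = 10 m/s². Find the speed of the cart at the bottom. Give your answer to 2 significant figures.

10 m/s

The weight component along the incline is mg sin 36° = 69.946 N and the normal force is N = mg cos 36° = 96.273 N.
Friction up the slope is f = μN = 0.06 × 96.273 = 5.776 N, so the net downslope force is 69.946 − 5.776 = 64.170 N and a = 64.170 / 11.9 = 5.3924 m/s².
Starting from rest over a distance of 9.6 m, v² = 2aL = 2 × 5.3924 × 9.6 = 103.5341, so v = 10.1752 m/s.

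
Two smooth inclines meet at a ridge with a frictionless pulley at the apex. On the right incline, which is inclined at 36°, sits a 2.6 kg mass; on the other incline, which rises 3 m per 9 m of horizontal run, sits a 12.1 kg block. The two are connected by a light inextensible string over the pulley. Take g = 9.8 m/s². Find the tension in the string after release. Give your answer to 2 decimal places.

Resolve each weight along its own incline: the 2.6 kg mass has component 2.6 × 9.8 × sin 36° = 14.977 N down its slope, and the 12.1 kg mass has 12.1 × 9.8 × sin 18.43° = 37.498 N down its slope.
The 12.1 kg side's 37.498 N exceeds the other side's 14.977 N, so that mass slides down and the 2.6 kg mass slides up. Taking that direction as positive, Newton's second law for the whole system gives 37.498 − 14.977 = (2.6 + 12.1) a, so a = 22.521 / 14.7 = 1.5320 m/s².
For the 2.6 kg mass (up-slope positive): T − 14.977 = 2.6 × 1.5320, so T = 18.960 N.

18.96 N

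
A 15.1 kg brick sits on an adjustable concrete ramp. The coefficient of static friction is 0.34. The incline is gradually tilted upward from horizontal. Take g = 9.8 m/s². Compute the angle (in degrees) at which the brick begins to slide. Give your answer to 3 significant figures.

18.8°

At the threshold of sliding, static friction is at its maximum μ_s N and exactly balances the weight component along the incline: mg sin θ = μ_s mg cos θ.
Hence tan θ = μ_s = 0.34, so θ = arctan(0.34) = 18.7780°.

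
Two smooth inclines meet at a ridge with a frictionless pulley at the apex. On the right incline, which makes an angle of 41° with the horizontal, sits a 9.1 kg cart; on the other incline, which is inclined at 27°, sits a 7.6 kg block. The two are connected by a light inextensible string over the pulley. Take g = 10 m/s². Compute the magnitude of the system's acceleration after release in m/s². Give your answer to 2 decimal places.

1.51 m/s²

Resolve each weight along its own incline: the 9.1 kg mass has component 9.1 × 10 × sin 41° = 59.701 N down its slope, and the 7.6 kg mass has 7.6 × 10 × sin 27° = 34.503 N down its slope.
The 9.1 kg side's 59.701 N exceeds the other side's 34.503 N, so that mass slides down and the 7.6 kg mass slides up. Taking that direction as positive, Newton's second law for the whole system gives 59.701 − 34.503 = (9.1 + 7.6) a, so a = 25.198 / 16.7 = 1.5089 m/s².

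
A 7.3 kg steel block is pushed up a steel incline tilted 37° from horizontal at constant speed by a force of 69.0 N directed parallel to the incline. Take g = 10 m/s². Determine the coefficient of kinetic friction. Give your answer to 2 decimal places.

0.43

At constant speed ΣF = 0 along the incline. The applied 69.0 N acts up the slope; the weight component mg sin 37° = 43.932 N and kinetic friction μN both act down the slope.
So 69.0 = 43.932 + μ × 58.300, giving μ = (69.0 − 43.932) / 58.300 = 0.4300.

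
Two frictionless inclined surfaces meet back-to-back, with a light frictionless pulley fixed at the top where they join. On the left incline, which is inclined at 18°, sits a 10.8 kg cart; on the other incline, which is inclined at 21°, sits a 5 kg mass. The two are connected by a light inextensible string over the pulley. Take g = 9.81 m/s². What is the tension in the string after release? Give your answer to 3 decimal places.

Resolve each weight along its own incline: the 10.8 kg mass has component 10.8 × 9.81 × sin 18° = 32.740 N down its slope, and the 5 kg mass has 5 × 9.81 × sin 21° = 17.578 N down its slope.
The 10.8 kg side's 32.740 N exceeds the other side's 17.578 N, so that mass slides down and the 5 kg mass slides up. Taking that direction as positive, Newton's second law for the whole system gives 32.740 − 17.578 = (10.8 + 5) a, so a = 15.162 / 15.8 = 0.9596 m/s².
For the 5 kg mass (up-slope positive): T − 17.578 = 5 × 0.9596, so T = 22.376 N.

22.376 N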